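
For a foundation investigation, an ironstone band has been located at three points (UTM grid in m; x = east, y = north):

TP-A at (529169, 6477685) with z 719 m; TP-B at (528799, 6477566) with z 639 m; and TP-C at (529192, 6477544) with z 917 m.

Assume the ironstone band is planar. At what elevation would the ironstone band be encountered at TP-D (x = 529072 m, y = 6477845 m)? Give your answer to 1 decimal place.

449.3 m

Let the plane be z = a·x + b·y + c.
TP-B−TP-A: −370a − 119b = −80;  TP-C−TP-A: 23a − 141b = 198.
Solving gives a = 0.634563899, b = −1.300744896.
Then c = 719 − a·529169 − b·6477685 = 8090743.16.
At (529072, 6477845): z = 335730.0 − 8426023.8 + 8090743.16 = 449.3 m.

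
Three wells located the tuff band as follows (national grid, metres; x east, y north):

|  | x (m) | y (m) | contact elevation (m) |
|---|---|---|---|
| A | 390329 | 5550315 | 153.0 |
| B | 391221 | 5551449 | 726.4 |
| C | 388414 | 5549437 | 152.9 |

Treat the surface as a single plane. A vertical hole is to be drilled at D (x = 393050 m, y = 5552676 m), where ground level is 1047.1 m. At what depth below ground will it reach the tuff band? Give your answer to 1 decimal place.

13.4 m

Two edge vectors: A→B = (892, 1134, 573.4), A→C = (-1915, -878, -0.1).
Normal n = (A→B) × (A→C) = (503331.8, -1097971.8, 1388434).
So ∂z/∂x = −n_x/n_z = −0.362517628 and ∂z/∂y = −n_y/n_z = 0.790798698.
Intercept c from A: 153 + 141501.14 − 4389181.88 = −4247527.73.
At (393050, 5552676): z_contact = −142487.55 + 4391048.95 − 4247527.73 = 1033.67 m.
Depth below ground = 1047.1 − 1033.67 = 13.4 m.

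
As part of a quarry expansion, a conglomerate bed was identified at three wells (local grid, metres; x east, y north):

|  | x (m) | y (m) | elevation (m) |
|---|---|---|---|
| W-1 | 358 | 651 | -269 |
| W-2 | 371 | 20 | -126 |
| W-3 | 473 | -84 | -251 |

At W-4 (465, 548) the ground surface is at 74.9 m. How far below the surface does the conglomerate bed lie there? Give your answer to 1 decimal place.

Let the plane be z = a·x + b·y + c.
W-2−W-1: 13a − 631b = 143;  W-3−W-1: 115a − 735b = 18.
Solving gives a = −1.48781, b = −0.25728.
Then c = -269 − a·358 − b·651 = 431.12.
At (465, 548): z_contact = −691.83 − 140.99 + 431.12 = -401.70 m.
Depth below ground = 74.9 − (-401.70) = 476.6 m.

476.6 m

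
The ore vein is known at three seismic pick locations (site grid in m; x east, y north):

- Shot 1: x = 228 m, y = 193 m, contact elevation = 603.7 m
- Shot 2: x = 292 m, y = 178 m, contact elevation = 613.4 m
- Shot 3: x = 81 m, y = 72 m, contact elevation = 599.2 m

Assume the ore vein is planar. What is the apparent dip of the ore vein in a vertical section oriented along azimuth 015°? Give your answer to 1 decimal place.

Let the plane be z = a·x + b·y + c.
Shot 2−Shot 1: 64a − 15b = 9.7;  Shot 3−Shot 1: −147a − 121b = −4.5.
Solving gives a = 0.12476, b = −0.11437.
Unit vector along 015° is (sin 15°, cos 15°) = (0.2588, 0.9659).
Slope in that direction = a·(0.2588) + b·(0.9659) = −0.07819.
Apparent dip = arctan|0.07819| = 4.5° (true dip is 9.6°, so apparent ≤ true as expected).

4.5°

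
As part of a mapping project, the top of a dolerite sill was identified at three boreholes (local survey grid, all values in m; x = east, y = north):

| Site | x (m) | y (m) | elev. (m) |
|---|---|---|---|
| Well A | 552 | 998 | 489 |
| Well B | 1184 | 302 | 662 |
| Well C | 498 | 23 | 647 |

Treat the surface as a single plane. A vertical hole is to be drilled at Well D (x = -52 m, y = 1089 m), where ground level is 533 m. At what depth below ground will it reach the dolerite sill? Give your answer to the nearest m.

Two edge vectors: Well A→Well B = (632, -696, 173), Well A→Well C = (-54, -975, 158).
Normal n = (Well A→Well B) × (Well A→Well C) = (58707, -109198, -653784).
So ∂z/∂x = −n_x/n_z = 0.08980 and ∂z/∂y = −n_y/n_z = −0.16702.
Intercept c from Well A: 489 − 49.57 + 166.69 = 606.12.
At (-52, 1089): z_contact = −4.7 − 181.9 + 606.12 = 419.6 m.
Depth below ground = 533 − 419.6 = 113 m.

113 m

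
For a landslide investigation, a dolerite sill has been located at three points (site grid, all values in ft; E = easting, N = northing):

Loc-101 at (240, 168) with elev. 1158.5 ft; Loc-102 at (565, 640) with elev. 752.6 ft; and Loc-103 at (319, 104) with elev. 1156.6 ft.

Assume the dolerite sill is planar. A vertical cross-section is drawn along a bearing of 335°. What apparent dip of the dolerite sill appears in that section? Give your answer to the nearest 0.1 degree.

16.4°

Let the plane be z = a·E + b·N + c.
Loc-102−Loc-101: 325a + 472b = −405.9;  Loc-103−Loc-101: 79a − 64b = −1.9.
Solving gives a = −0.46265, b = −0.54140.
Unit vector along 335° is (sin 335°, cos 335°) = (-0.4226, 0.9063).
Slope in that direction = a·(-0.4226) + b·(0.9063) = −0.29515.
Apparent dip = arctan|0.29515| = 16.4° (true dip is 35.5°, so apparent ≤ true as expected).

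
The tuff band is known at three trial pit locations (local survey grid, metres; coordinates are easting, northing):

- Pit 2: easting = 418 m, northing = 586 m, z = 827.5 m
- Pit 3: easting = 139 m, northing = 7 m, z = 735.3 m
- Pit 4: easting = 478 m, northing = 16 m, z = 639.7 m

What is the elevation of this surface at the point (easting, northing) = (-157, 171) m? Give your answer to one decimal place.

Let the plane be z = a·easting + b·northing + c.
Pit 3−Pit 2: −279a − 579b = −92.2;  Pit 4−Pit 2: 60a − 570b = −187.8.
Solving gives a = −0.28994, b = 0.29895.
Then c = 827.5 − a·418 − b·586 = 773.51.
At (-157, 171): z = 45.5 + 51.1 + 773.51 = 870.2 m.

870.2 m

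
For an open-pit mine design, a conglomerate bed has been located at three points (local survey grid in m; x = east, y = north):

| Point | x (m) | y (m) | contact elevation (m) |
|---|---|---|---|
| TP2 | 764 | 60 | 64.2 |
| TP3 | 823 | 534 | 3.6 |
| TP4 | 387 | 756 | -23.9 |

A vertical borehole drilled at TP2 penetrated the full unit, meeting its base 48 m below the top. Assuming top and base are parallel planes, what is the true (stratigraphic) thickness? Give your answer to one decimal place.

47.6 m

Two edge vectors: TP2→TP3 = (59, 474, -60.6), TP2→TP4 = (-377, 696, -88.1).
Normal n = (TP2→TP3) × (TP2→TP4) = (418.2, 28044.1, 219762).
So ∂z/∂x = −n_x/n_z = −0.00190 and ∂z/∂y = −n_y/n_z = −0.12761.
|∇z| = √(a²+b²) = 0.12763, so dip δ = arctan(0.12763) = 7.27°.
True thickness = vertical thickness × cos δ = 48 × cos 7.27° = 47.6 m.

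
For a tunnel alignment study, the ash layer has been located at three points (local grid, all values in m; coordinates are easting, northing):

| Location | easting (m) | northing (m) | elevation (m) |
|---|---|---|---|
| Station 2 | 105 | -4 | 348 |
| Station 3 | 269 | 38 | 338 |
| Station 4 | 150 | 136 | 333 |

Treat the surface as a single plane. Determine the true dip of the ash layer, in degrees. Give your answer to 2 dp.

5.83°

Let the plane be z = a·easting + b·northing + c.
Station 3−Station 2: 164a + 42b = −10;  Station 4−Station 2: 45a + 140b = −15.
Solving gives a = −0.03654, b = −0.09540.
Gradient magnitude |∇z| = √(a² + b²) = √(0.00134 + 0.00910) = 0.10216.
True dip = arctan(0.10216) = 5.83°, dipping toward NNE (azimuth ≈ 021°).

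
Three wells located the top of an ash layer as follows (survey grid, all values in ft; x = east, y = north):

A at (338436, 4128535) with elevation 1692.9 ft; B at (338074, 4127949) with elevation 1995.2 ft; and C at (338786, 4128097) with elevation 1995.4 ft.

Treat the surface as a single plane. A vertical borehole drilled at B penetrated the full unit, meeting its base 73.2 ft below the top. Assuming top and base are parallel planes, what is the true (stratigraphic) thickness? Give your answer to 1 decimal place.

62.6 ft

Let the plane be z = a·x + b·y + c.
B−A: −362a − 586b = 302.3;  C−A: 350a − 438b = 302.5.
Solving gives a = 0.12335, b = −0.59207.
|∇z| = √(a²+b²) = 0.60478, so dip δ = arctan(0.60478) = 31.16°.
True thickness = vertical thickness × cos δ = 73.2 × cos 31.16° = 62.6 ft.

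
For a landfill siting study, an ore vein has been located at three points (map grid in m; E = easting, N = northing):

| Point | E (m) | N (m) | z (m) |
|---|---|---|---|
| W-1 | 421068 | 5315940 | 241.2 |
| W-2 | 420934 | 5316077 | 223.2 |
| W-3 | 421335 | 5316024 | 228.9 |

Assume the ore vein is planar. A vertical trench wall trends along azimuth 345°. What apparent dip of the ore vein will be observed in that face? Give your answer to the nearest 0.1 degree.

7.4°

Two edge vectors: W-1→W-2 = (-134, 137, -18), W-1→W-3 = (267, 84, -12.3).
Normal n = (W-1→W-2) × (W-1→W-3) = (-173.1, -6454.2, -47835).
So ∂z/∂E = −n_x/n_z = −0.00362 and ∂z/∂N = −n_y/n_z = −0.13493.
Unit vector along 345° is (sin 345°, cos 345°) = (-0.2588, 0.9659).
Slope in that direction = a·(-0.2588) + b·(0.9659) = −0.12939.
Apparent dip = arctan|0.12939| = 7.4° (true dip is 7.7°, so apparent ≤ true as expected).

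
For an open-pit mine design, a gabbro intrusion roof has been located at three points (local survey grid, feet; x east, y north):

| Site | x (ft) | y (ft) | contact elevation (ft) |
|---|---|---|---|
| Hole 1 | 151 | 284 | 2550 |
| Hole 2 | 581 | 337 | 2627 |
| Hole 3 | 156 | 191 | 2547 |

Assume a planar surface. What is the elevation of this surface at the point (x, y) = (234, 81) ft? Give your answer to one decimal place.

2556.0 ft

Let the plane be z = a·x + b·y + c.
Hole 2−Hole 1: 430a + 53b = 77;  Hole 3−Hole 1: 5a − 93b = −3.
Solving gives a = 0.17394, b = 0.04161.
Then c = 2550 − a·151 − b·284 = 2511.92.
At (234, 81): z = 40.7 + 3.4 + 2511.92 = 2556.0 ft.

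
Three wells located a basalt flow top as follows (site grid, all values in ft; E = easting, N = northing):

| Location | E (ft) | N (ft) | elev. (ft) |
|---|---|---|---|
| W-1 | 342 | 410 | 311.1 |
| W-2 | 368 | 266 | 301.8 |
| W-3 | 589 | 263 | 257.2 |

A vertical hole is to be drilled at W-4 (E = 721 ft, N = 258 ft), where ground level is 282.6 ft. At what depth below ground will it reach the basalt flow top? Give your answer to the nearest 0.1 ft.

Two edge vectors: W-1→W-2 = (26, -144, -9.3), W-1→W-3 = (247, -147, -53.9).
Normal n = (W-1→W-2) × (W-1→W-3) = (6394.5, -895.7, 31746).
So ∂z/∂E = −n_x/n_z = −0.20143 and ∂z/∂N = −n_y/n_z = 0.02821.
Intercept c from W-1: 311.1 + 68.89 − 11.57 = 368.42.
At (721, 258): z_contact = −145.23 + 7.28 + 368.42 = 230.47 ft.
Depth below ground = 282.6 − 230.47 = 52.1 ft.

52.1 ft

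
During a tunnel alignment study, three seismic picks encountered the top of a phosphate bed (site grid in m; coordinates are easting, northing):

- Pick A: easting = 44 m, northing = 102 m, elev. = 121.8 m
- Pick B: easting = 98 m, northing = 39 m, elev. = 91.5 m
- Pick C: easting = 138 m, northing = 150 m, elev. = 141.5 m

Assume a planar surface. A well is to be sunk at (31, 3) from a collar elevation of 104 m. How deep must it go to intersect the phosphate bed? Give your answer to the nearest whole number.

27 m

Let the plane be z = a·easting + b·northing + c.
Pick B−Pick A: 54a − 63b = −30.3;  Pick C−Pick A: 94a + 48b = 19.7.
Solving gives a = −0.02505, b = 0.45948.
Then c = 121.8 − a·44 − b·102 = 76.04.
At (31, 3): z_contact = −0.8 + 1.4 + 76.04 = 76.6 m.
Depth below ground = 104 − 76.6 = 27 m.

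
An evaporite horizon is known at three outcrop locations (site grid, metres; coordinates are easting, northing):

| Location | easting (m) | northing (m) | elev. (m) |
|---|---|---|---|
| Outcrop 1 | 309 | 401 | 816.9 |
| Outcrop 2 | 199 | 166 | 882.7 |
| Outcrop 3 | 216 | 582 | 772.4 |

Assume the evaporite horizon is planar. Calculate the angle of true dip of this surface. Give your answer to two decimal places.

14.90°

Let the plane be z = a·easting + b·northing + c.
Outcrop 2−Outcrop 1: −110a − 235b = 65.8;  Outcrop 3−Outcrop 1: −93a + 181b = −44.5.
Solving gives a = −0.03477, b = −0.26372.
Gradient magnitude |∇z| = √(a² + b²) = √(0.00121 + 0.06955) = 0.26601.
True dip = arctan(0.26601) = 14.90°, dipping toward N (azimuth ≈ 008°).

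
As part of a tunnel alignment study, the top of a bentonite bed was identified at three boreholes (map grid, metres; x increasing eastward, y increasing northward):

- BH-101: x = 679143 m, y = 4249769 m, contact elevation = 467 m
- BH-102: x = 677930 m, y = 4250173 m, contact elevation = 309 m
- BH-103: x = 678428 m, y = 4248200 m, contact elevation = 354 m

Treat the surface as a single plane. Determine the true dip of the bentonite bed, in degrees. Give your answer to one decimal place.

7.7°

Two edge vectors: BH-101→BH-102 = (-1213, 404, -158), BH-101→BH-103 = (-715, -1569, -113).
Normal n = (BH-101→BH-102) × (BH-101→BH-103) = (-293554, -24099, 2192057).
So ∂z/∂x = −n_x/n_z = 0.13392 and ∂z/∂y = −n_y/n_z = 0.01099.
Gradient magnitude |∇z| = √(a² + b²) = √(0.01793 + 0.00012) = 0.13437.
True dip = arctan(0.13437) = 7.7°, dipping toward W (azimuth ≈ 265°).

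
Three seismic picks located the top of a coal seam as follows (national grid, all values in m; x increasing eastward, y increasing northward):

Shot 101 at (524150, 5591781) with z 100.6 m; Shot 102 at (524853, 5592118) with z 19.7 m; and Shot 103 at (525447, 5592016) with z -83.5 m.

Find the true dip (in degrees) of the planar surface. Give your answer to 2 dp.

Let the plane be z = a·x + b·y + c.
Shot 102−Shot 101: 703a + 337b = −80.9;  Shot 103−Shot 101: 1297a + 235b = −184.1.
Solving gives a = −0.15827, b = 0.09009.
Gradient magnitude |∇z| = √(a² + b²) = √(0.02505 + 0.00812) = 0.18211.
True dip = arctan(0.18211) = 10.32°, dipping toward ESE (azimuth ≈ 120°).

10.32°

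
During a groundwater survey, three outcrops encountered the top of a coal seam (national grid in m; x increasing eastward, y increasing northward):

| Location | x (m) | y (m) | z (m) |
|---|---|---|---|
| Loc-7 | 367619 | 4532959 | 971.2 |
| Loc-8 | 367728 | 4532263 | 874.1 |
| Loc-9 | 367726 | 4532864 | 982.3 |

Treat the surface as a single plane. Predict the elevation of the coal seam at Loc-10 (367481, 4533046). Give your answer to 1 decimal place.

950.5 m

Two edge vectors: Loc-7→Loc-8 = (109, -696, -97.1), Loc-7→Loc-9 = (107, -95, 11.1).
Normal n = (Loc-7→Loc-8) × (Loc-7→Loc-9) = (-16950.1, -11599.6, 64117).
So ∂z/∂x = −n_x/n_z = 0.264362026 and ∂z/∂y = −n_y/n_z = 0.180913018.
Intercept c from Loc-7: 971.2 − 97184.50 − 820071.29 = −916284.60.
At (367481, 4533046): z = 97148.0 + 820087.0 − 916284.60 = 950.5 m.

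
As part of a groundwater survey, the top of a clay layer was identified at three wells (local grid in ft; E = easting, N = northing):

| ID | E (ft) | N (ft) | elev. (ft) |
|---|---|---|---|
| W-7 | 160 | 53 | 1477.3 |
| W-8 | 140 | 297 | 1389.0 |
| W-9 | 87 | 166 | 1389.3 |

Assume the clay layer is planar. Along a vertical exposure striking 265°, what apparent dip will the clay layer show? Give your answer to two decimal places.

Two edge vectors: W-7→W-8 = (-20, 244, -88.3), W-7→W-9 = (-73, 113, -88).
Normal n = (W-7→W-8) × (W-7→W-9) = (-11494.1, 4685.9, 15552).
So ∂z/∂E = −n_x/n_z = 0.73908 and ∂z/∂N = −n_y/n_z = −0.30131.
Unit vector along 265° is (sin 265°, cos 265°) = (-0.9962, -0.0872).
Slope in that direction = a·(-0.9962) + b·(-0.0872) = −0.71000.
Apparent dip = arctan|0.71000| = 35.37° (true dip is 38.6°, so apparent ≤ true as expected).

35.37°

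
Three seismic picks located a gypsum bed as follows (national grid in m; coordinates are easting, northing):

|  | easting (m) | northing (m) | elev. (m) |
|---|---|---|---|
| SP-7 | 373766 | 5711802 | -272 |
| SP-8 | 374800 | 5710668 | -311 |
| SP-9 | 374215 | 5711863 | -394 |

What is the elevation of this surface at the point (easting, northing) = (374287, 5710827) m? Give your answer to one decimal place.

-215.0 m

Let the plane be z = a·easting + b·northing + c.
SP-8−SP-7: 1034a − 1134b = −39;  SP-9−SP-7: 449a + 61b = −122.
Solving gives a = −0.245923039, b = −0.189845170.
Then c = -272 − a·373766 − b·5711802 = 1176003.69.
At (374287, 5710827): z = −92045.8 − 1084172.9 + 1176003.69 = -215.0 m.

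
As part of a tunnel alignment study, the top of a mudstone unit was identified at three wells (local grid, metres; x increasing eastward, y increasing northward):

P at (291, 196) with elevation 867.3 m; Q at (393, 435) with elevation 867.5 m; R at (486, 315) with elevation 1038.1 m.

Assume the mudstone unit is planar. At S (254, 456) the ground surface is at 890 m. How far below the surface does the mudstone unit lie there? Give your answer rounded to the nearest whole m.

198 m

Two edge vectors: P→Q = (102, 239, 0.2), P→R = (195, 119, 170.8).
Normal n = (P→Q) × (P→R) = (40797.4, -17382.6, -34467).
So ∂z/∂x = −n_x/n_z = 1.18367 and ∂z/∂y = −n_y/n_z = −0.50433.
Intercept c from P: 867.3 − 344.45 + 98.85 = 621.70.
At (254, 456): z_contact = 300.7 − 230.0 + 621.70 = 692.4 m.
Depth below ground = 890 − 692.4 = 198 m.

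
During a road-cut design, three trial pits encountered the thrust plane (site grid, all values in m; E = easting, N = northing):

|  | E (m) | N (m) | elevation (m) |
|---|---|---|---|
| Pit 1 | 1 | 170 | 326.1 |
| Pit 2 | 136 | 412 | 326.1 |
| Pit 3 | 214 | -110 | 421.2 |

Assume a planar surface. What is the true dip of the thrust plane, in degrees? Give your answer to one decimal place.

Let the plane be z = a·E + b·N + c.
Pit 2−Pit 1: 135a + 242b = 0;  Pit 3−Pit 1: 213a − 280b = 95.1.
Solving gives a = 0.25759, b = −0.14369.
Gradient magnitude |∇z| = √(a² + b²) = √(0.06635 + 0.02065) = 0.29495.
True dip = arctan(0.29495) = 16.4°, dipping toward WNW (azimuth ≈ 299°).

16.4°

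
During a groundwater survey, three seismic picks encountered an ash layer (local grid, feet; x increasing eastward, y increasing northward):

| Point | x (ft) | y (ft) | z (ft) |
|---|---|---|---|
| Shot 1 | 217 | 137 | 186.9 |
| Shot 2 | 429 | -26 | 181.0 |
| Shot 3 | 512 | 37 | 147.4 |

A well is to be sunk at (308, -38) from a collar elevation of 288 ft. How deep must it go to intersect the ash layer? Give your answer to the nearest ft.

78 ft

Let the plane be z = a·x + b·y + c.
Shot 2−Shot 1: 212a − 163b = −5.9;  Shot 3−Shot 1: 295a − 100b = −39.5.
Solving gives a = −0.21754, b = −0.24674.
Then c = 186.9 − a·217 − b·137 = 267.91.
At (308, -38): z_contact = −67.0 + 9.4 + 267.91 = 210.3 ft.
Depth below ground = 288 − 210.3 = 78 ft.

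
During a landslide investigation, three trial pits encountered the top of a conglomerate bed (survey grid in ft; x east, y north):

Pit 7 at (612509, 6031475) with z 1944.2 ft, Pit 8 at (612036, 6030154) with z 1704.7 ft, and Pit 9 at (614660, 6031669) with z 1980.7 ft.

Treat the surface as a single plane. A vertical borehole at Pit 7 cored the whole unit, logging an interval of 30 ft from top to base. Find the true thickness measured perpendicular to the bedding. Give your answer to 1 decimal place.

Let the plane be z = a·x + b·y + c.
Pit 8−Pit 7: −473a − 1321b = −239.5;  Pit 9−Pit 7: 2151a + 194b = 36.5.
Solving gives a = 0.00064, b = 0.18107.
|∇z| = √(a²+b²) = 0.18107, so dip δ = arctan(0.18107) = 10.26°.
True thickness = vertical thickness × cos δ = 30 × cos 10.26° = 29.5 ft.

29.5 ft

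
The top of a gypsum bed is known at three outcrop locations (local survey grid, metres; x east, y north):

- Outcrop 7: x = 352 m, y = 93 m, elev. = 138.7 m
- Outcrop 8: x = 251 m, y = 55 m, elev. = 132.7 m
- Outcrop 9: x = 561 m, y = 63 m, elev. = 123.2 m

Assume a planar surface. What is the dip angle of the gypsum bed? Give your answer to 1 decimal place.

Let the plane be z = a·x + b·y + c.
Outcrop 8−Outcrop 7: −101a − 38b = −6;  Outcrop 9−Outcrop 7: 209a − 30b = −15.5.
Solving gives a = −0.03728, b = 0.25697.
Gradient magnitude |∇z| = √(a² + b²) = √(0.00139 + 0.06603) = 0.25966.
True dip = arctan(0.25966) = 14.6°, dipping toward S (azimuth ≈ 172°).

14.6°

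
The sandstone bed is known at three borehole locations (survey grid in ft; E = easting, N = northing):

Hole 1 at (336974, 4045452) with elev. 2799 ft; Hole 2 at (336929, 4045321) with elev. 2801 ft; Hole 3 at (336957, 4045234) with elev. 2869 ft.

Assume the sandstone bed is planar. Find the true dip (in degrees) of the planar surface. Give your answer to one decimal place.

50.7°

Two edge vectors: Hole 1→Hole 2 = (-45, -131, 2), Hole 1→Hole 3 = (-17, -218, 70).
Normal n = (Hole 1→Hole 2) × (Hole 1→Hole 3) = (-8734, 3116, 7583).
So ∂z/∂E = −n_x/n_z = 1.15179 and ∂z/∂N = −n_y/n_z = −0.41092.
Gradient magnitude |∇z| = √(a² + b²) = √(1.32661 + 0.16885) = 1.22289.
True dip = arctan(1.22289) = 50.7°, dipping toward WNW (azimuth ≈ 290°).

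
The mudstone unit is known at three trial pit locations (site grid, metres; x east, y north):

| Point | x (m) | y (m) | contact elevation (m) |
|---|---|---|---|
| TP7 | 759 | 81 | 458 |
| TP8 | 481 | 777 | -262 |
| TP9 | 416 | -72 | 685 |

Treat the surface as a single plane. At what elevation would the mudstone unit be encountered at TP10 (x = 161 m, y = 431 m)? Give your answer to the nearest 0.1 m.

173.9 m

Two edge vectors: TP7→TP8 = (-278, 696, -720), TP7→TP9 = (-343, -153, 227).
Normal n = (TP7→TP8) × (TP7→TP9) = (47832, 310066, 281262).
So ∂z/∂x = −n_x/n_z = −0.17006 and ∂z/∂y = −n_y/n_z = −1.10241.
Intercept c from TP7: 458 + 129.08 + 89.30 = 676.37.
At (161, 431): z = −27.4 − 475.1 + 676.37 = 173.9 m.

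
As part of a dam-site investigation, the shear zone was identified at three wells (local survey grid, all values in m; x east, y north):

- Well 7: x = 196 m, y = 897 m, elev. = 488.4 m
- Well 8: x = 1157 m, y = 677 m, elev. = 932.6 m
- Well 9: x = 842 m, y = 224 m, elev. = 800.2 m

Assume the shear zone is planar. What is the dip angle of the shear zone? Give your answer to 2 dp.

Let the plane be z = a·x + b·y + c.
Well 8−Well 7: 961a − 220b = 444.2;  Well 9−Well 7: 646a − 673b = 311.8.
Solving gives a = 0.45647, b = −0.02514.
Gradient magnitude |∇z| = √(a² + b²) = √(0.20837 + 0.00063) = 0.45716.
True dip = arctan(0.45716) = 24.57°, dipping toward W (azimuth ≈ 273°).

24.57°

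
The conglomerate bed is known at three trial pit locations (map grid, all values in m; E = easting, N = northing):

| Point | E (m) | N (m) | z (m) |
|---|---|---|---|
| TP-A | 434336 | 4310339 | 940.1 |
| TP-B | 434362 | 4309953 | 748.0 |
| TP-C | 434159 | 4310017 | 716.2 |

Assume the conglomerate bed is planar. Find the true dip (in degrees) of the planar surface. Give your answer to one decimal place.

31.4°

Let the plane be z = a·E + b·N + c.
TP-B−TP-A: 26a − 386b = −192.1;  TP-C−TP-A: −177a − 322b = −223.9.
Solving gives a = 0.32035, b = 0.51925.
Gradient magnitude |∇z| = √(a² + b²) = √(0.10263 + 0.26962) = 0.61012.
True dip = arctan(0.61012) = 31.4°, dipping toward SSW (azimuth ≈ 212°).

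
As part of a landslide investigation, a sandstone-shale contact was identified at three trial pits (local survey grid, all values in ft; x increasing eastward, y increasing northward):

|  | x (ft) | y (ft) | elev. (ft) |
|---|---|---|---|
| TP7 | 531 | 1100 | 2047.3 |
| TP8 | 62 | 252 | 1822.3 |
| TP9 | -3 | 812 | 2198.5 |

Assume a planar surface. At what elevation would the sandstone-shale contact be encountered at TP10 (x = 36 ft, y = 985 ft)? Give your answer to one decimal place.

2278.8 ft

Let the plane be z = a·x + b·y + c.
TP8−TP7: −469a − 848b = −225;  TP9−TP7: −534a − 288b = 151.2.
Solving gives a = −0.607432, b = 0.601280.
Then c = 2047.3 − a·531 − b·1100 = 1708.44.
At (36, 985): z = −21.9 + 592.3 + 1708.44 = 2278.8 ft.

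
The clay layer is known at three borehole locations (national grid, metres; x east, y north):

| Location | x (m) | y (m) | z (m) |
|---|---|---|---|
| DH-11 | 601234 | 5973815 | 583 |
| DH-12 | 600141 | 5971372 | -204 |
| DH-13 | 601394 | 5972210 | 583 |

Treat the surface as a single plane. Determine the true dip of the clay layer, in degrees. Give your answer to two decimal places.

Two edge vectors: DH-11→DH-12 = (-1093, -2443, -787), DH-11→DH-13 = (160, -1605, 0).
Normal n = (DH-11→DH-12) × (DH-11→DH-13) = (-1263135, -125920, 2145145).
So ∂z/∂x = −n_x/n_z = 0.58883 and ∂z/∂y = −n_y/n_z = 0.05870.
Gradient magnitude |∇z| = √(a² + b²) = √(0.34673 + 0.00345) = 0.59175.
True dip = arctan(0.59175) = 30.62°, dipping toward W (azimuth ≈ 264°).

30.62°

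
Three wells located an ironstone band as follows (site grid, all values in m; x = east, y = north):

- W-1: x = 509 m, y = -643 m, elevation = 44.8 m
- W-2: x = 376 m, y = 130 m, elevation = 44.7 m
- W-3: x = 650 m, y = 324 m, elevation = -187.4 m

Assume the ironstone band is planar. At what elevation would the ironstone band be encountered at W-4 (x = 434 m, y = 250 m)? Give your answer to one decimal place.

Two edge vectors: W-1→W-2 = (-133, 773, -0.1), W-1→W-3 = (141, 967, -232.2).
Normal n = (W-1→W-2) × (W-1→W-3) = (-179393.9, -30896.7, -237604).
So ∂z/∂x = −n_x/n_z = −0.75501 and ∂z/∂y = −n_y/n_z = −0.13003.
Intercept c from W-1: 44.8 + 384.30 − 83.61 = 345.49.
At (434, 250): z = −327.7 − 32.5 + 345.49 = -14.7 m.

-14.7 m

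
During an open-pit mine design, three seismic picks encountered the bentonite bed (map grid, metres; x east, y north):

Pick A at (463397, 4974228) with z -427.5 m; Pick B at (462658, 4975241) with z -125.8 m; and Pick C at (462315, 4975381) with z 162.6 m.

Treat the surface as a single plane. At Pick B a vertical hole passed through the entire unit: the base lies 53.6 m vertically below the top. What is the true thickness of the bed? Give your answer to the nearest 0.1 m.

Two edge vectors: Pick A→Pick B = (-739, 1013, 301.7), Pick A→Pick C = (-1082, 1153, 590.1).
Normal n = (Pick A→Pick B) × (Pick A→Pick C) = (249911.2, 109644.5, 243999).
So ∂z/∂x = −n_x/n_z = −1.02423 and ∂z/∂y = −n_y/n_z = −0.44936.
|∇z| = √(a²+b²) = 1.11847, so dip δ = arctan(1.11847) = 48.20°.
True thickness = vertical thickness × cos δ = 53.6 × cos 48.20° = 35.7 m.

35.7 m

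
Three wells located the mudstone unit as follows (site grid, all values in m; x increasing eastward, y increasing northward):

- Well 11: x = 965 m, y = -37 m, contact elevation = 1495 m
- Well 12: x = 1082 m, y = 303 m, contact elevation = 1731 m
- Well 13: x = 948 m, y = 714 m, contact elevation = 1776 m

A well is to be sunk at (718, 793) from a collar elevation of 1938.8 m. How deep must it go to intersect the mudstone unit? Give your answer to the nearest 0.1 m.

Two edge vectors: Well 11→Well 12 = (117, 340, 236), Well 11→Well 13 = (-17, 751, 281).
Normal n = (Well 11→Well 12) × (Well 11→Well 13) = (-81696, -36889, 93647).
So ∂z/∂x = −n_x/n_z = 0.872382 and ∂z/∂y = −n_y/n_z = 0.393915.
Intercept c from Well 11: 1495 − 841.85 + 14.57 = 667.73.
At (718, 793): z_contact = 626.37 + 312.37 + 667.73 = 1606.47 m.
Depth below ground = 1938.8 − 1606.47 = 332.3 m.

332.3 m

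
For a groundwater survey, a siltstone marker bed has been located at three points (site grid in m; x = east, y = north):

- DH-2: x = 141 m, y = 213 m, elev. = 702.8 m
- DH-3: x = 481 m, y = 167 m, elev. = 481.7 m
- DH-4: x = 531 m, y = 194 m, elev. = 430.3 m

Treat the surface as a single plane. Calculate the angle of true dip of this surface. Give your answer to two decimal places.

42.50°

Let the plane be z = a·x + b·y + c.
DH-3−DH-2: 340a − 46b = −221.1;  DH-4−DH-2: 390a − 19b = −272.5.
Solving gives a = −0.72597, b = −0.55932.
Gradient magnitude |∇z| = √(a² + b²) = √(0.52703 + 0.31284) = 0.91644.
True dip = arctan(0.91644) = 42.50°, dipping toward NE (azimuth ≈ 052°).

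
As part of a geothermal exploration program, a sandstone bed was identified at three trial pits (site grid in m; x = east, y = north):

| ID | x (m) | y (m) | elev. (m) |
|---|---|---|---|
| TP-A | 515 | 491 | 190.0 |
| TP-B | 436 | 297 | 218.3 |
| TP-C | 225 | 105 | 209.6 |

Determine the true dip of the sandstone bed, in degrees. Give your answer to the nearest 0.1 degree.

Two edge vectors: TP-A→TP-B = (-79, -194, 28.3), TP-A→TP-C = (-290, -386, 19.6).
Normal n = (TP-A→TP-B) × (TP-A→TP-C) = (7121.4, -6658.6, -25766).
So ∂z/∂x = −n_x/n_z = 0.27639 and ∂z/∂y = −n_y/n_z = −0.25843.
Gradient magnitude |∇z| = √(a² + b²) = √(0.07639 + 0.06678) = 0.37838.
True dip = arctan(0.37838) = 20.7°, dipping toward NW (azimuth ≈ 313°).

20.7°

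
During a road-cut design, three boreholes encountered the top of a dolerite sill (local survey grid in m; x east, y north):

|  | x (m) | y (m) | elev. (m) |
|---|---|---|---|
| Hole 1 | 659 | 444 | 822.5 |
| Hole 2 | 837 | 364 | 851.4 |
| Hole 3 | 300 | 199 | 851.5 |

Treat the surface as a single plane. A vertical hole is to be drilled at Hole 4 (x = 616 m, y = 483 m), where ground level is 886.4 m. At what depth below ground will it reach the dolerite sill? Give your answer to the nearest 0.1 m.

Two edge vectors: Hole 1→Hole 2 = (178, -80, 28.9), Hole 1→Hole 3 = (-359, -245, 29).
Normal n = (Hole 1→Hole 2) × (Hole 1→Hole 3) = (4760.5, -15537.1, -72330).
So ∂z/∂x = −n_x/n_z = 0.06582 and ∂z/∂y = −n_y/n_z = −0.21481.
Intercept c from Hole 1: 822.5 − 43.37 + 95.37 = 874.50.
At (616, 483): z_contact = 40.54 − 103.75 + 874.50 = 811.29 m.
Depth below ground = 886.4 − 811.29 = 75.1 m.

75.1 m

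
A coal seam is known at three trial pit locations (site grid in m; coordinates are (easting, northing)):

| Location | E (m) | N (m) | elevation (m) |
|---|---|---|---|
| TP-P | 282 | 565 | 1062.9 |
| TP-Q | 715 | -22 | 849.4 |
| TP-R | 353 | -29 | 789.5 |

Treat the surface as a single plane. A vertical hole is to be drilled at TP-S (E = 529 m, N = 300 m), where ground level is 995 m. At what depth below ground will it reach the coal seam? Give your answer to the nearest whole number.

Let the plane be z = a·E + b·N + c.
TP-Q−TP-P: 433a − 587b = −213.5;  TP-R−TP-P: 71a − 594b = −273.4.
Solving gives a = 0.15621, b = 0.47894.
Then c = 1062.9 − a·282 − b·565 = 748.25.
At (529, 300): z_contact = 82.6 + 143.7 + 748.25 = 974.6 m.
Depth below ground = 995 − 974.6 = 20 m.

20 m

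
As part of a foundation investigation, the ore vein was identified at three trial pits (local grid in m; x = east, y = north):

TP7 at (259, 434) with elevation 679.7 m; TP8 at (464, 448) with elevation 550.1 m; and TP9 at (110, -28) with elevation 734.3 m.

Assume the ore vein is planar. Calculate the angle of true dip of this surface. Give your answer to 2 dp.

Let the plane be z = a·x + b·y + c.
TP8−TP7: 205a + 14b = −129.6;  TP9−TP7: −149a − 462b = 54.6.
Solving gives a = −0.63818, b = 0.08764.
Gradient magnitude |∇z| = √(a² + b²) = √(0.40727 + 0.00768) = 0.64417.
True dip = arctan(0.64417) = 32.79°, dipping toward E (azimuth ≈ 098°).

32.79°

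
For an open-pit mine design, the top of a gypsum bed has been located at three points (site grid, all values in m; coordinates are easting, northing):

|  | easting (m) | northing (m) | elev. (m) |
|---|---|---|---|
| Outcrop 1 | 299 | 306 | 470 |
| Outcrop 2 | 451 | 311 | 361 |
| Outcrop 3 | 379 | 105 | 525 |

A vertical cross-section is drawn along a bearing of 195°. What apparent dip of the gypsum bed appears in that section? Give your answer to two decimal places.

35.52°

Let the plane be z = a·easting + b·northing + c.
Outcrop 2−Outcrop 1: 152a + 5b = −109;  Outcrop 3−Outcrop 1: 80a − 201b = 55.
Solving gives a = −0.69895, b = −0.55182.
Unit vector along 195° is (sin 195°, cos 195°) = (-0.2588, -0.9659).
Slope in that direction = a·(-0.2588) + b·(-0.9659) = 0.71392.
Apparent dip = arctan|0.71392| = 35.52° (true dip is 41.7°, so apparent ≤ true as expected).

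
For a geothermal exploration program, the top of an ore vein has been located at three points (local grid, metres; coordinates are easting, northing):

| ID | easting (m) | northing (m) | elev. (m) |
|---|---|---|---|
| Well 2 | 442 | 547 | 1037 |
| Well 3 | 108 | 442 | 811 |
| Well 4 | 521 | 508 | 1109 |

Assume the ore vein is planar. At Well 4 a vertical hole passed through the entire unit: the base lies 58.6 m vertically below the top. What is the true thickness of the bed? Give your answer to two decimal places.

45.29 m

Let the plane be z = a·easting + b·northing + c.
Well 3−Well 2: −334a − 105b = −226;  Well 4−Well 2: 79a − 39b = 72.
Solving gives a = 0.76798, b = −0.29051.
|∇z| = √(a²+b²) = 0.82109, so dip δ = arctan(0.82109) = 39.39°.
True thickness = vertical thickness × cos δ = 58.6 × cos 39.39° = 45.29 m.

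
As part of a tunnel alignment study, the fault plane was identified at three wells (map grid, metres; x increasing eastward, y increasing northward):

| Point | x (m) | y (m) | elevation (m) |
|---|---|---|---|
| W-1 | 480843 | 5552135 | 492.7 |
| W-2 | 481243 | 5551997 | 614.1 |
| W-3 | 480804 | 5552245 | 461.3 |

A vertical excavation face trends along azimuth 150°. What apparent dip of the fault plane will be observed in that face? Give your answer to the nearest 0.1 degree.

16.3°

Let the plane be z = a·x + b·y + c.
W-2−W-1: 400a − 138b = 121.4;  W-3−W-1: −39a + 110b = −31.4.
Solving gives a = 0.23359, b = −0.20264.
Unit vector along 150° is (sin 150°, cos 150°) = (0.5000, -0.8660).
Slope in that direction = a·(0.5000) + b·(-0.8660) = 0.29228.
Apparent dip = arctan|0.29228| = 16.3° (true dip is 17.2°, so apparent ≤ true as expected).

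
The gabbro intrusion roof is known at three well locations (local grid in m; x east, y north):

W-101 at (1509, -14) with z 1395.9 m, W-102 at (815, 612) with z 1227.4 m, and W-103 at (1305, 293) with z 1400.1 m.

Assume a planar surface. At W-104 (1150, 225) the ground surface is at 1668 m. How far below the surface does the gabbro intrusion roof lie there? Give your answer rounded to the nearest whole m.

Let the plane be z = a·x + b·y + c.
W-102−W-101: −694a + 626b = −168.5;  W-103−W-101: −204a + 307b = 4.2.
Solving gives a = 0.63686, b = 0.43687.
Then c = 1395.9 − a·1509 − b·-14 = 440.99.
At (1150, 225): z_contact = 732.4 + 98.3 + 440.99 = 1271.7 m.
Depth below ground = 1668 − 1271.7 = 396 m.

396 m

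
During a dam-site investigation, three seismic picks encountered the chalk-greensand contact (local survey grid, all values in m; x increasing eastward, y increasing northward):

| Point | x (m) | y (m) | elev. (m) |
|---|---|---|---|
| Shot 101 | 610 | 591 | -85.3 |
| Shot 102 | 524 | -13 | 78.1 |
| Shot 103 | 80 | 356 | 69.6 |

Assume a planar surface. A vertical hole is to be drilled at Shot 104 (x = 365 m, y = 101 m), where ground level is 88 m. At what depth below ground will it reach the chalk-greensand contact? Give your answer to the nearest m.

Two edge vectors: Shot 101→Shot 102 = (-86, -604, 163.4), Shot 101→Shot 103 = (-530, -235, 154.9).
Normal n = (Shot 101→Shot 102) × (Shot 101→Shot 103) = (-55160.6, -73280.6, -299910).
So ∂z/∂x = −n_x/n_z = −0.18392 and ∂z/∂y = −n_y/n_z = −0.24434.
Intercept c from Shot 101: -85.3 + 112.19 + 144.41 = 171.30.
At (365, 101): z_contact = −67.1 − 24.7 + 171.30 = 79.5 m.
Depth below ground = 88 − 79.5 = 9 m.

9 m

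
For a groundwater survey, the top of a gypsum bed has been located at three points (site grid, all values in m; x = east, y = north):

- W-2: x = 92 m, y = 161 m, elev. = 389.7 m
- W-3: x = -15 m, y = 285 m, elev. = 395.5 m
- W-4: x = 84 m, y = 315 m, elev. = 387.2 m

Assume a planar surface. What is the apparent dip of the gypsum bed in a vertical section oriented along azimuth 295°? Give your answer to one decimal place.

3.5°

Two edge vectors: W-2→W-3 = (-107, 124, 5.8), W-2→W-4 = (-8, 154, -2.5).
Normal n = (W-2→W-3) × (W-2→W-4) = (-1203.2, -313.9, -15486).
So ∂z/∂x = −n_x/n_z = −0.07770 and ∂z/∂y = −n_y/n_z = −0.02027.
Unit vector along 295° is (sin 295°, cos 295°) = (-0.9063, 0.4226).
Slope in that direction = a·(-0.9063) + b·(0.4226) = 0.06185.
Apparent dip = arctan|0.06185| = 3.5° (true dip is 4.6°, so apparent ≤ true as expected).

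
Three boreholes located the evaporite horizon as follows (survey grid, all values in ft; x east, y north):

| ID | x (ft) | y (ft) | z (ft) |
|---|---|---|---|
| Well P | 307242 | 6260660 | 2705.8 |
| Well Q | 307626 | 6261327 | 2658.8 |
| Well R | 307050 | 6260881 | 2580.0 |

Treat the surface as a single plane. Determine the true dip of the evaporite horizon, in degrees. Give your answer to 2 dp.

23.65°

Let the plane be z = a·x + b·y + c.
Well Q−Well P: 384a + 667b = −47;  Well R−Well P: −192a + 221b = −125.8.
Solving gives a = 0.34529, b = −0.26925.
Gradient magnitude |∇z| = √(a² + b²) = √(0.11922 + 0.07250) = 0.43786.
True dip = arctan(0.43786) = 23.65°, dipping toward NW (azimuth ≈ 308°).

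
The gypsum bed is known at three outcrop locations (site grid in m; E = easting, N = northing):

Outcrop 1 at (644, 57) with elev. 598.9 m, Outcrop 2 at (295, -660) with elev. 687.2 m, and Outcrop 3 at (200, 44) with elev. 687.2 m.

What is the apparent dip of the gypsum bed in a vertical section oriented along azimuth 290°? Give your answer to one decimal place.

10.0°

Let the plane be z = a·E + b·N + c.
Outcrop 2−Outcrop 1: −349a − 717b = 88.3;  Outcrop 3−Outcrop 1: −444a − 13b = 88.3.
Solving gives a = −0.19809, b = −0.02673.
Unit vector along 290° is (sin 290°, cos 290°) = (-0.9397, 0.3420).
Slope in that direction = a·(-0.9397) + b·(0.3420) = 0.17700.
Apparent dip = arctan|0.17700| = 10.0° (true dip is 11.3°, so apparent ≤ true as expected).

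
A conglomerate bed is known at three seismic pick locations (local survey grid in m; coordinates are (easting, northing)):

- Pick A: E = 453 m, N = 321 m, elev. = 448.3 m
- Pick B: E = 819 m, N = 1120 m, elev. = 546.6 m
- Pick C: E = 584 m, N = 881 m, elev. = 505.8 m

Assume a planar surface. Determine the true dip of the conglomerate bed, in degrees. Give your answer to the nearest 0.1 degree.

Let the plane be z = a·E + b·N + c.
Pick B−Pick A: 366a + 799b = 98.3;  Pick C−Pick A: 131a + 560b = 57.5.
Solving gives a = 0.09079, b = 0.08144.
Gradient magnitude |∇z| = √(a² + b²) = √(0.00824 + 0.00663) = 0.12196.
True dip = arctan(0.12196) = 7.0°, dipping toward SW (azimuth ≈ 228°).

7.0°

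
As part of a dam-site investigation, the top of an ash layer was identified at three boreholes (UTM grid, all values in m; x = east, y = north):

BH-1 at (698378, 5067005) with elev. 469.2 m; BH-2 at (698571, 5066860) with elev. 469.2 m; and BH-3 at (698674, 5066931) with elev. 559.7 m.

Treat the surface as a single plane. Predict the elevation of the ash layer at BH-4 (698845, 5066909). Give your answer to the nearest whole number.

625 m

Let the plane be z = a·x + b·y + c.
BH-2−BH-1: 193a − 145b = 0;  BH-3−BH-1: 296a − 74b = 90.5.
Solving gives a = 0.45821985, b = 0.60990642.
Then c = 469.2 − a·698378 − b·5067005 = −3409940.33.
At (698845, 5066909): z = 320224.6 + 3090340.3 − 3409940.33 = 624.6 m.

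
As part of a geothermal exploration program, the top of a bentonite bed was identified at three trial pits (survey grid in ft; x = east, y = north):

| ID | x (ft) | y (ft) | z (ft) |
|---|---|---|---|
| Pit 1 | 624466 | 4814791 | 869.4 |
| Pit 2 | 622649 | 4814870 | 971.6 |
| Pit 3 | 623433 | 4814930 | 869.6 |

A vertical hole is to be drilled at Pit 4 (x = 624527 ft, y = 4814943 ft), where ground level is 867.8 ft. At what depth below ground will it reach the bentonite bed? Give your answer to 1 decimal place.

97.0 ft

Let the plane be z = a·x + b·y + c.
Pit 2−Pit 1: −1817a + 79b = 102.2;  Pit 3−Pit 1: −1033a + 139b = 0.2.
Solving gives a = −0.083003814, b = −0.615416832.
Then c = 869.4 − a·624466 − b·4814791 = 3015805.89.
At (624527, 4814943): z_contact = −51838.12 − 2963196.97 + 3015805.89 = 770.79 ft.
Depth below ground = 867.8 − 770.79 = 97.0 ft.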